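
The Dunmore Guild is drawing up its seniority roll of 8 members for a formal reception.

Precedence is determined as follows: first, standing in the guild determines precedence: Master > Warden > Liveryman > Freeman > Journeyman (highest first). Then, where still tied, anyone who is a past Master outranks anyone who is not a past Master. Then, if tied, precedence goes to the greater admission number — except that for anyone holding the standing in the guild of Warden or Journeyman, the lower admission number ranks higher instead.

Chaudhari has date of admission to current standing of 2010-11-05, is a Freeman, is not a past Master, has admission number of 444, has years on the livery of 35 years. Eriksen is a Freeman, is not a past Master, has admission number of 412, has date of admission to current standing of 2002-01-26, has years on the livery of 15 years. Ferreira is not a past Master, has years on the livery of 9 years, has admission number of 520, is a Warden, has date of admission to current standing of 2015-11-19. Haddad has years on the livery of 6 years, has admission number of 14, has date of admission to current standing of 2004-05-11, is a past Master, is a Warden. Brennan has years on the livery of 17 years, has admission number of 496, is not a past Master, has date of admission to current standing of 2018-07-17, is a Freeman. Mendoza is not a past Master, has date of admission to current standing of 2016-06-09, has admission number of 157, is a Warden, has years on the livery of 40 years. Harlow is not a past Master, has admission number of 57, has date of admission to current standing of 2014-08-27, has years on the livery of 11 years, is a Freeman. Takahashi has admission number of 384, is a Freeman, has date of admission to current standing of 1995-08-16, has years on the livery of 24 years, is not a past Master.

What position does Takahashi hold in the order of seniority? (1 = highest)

7

By standing in the guild: Haddad, Mendoza and Ferreira (Warden); then Brennan, Chaudhari, Eriksen, Takahashi and Harlow (Freeman).
Among Haddad, Mendoza and Ferreira, a past Master before not a past Master: Haddad (a past Master) before Mendoza and Ferreira (not a past Master).
Among Mendoza and Ferreira, by admission number (lower first) (reversed rule for this group): Mendoza (157) before Ferreira (520).
Brennan, Chaudhari, Eriksen, Takahashi and Harlow are each not a past Master, so the next rule applies.
Among Brennan, Chaudhari, Eriksen, Takahashi and Harlow, by admission number (higher first): Brennan (496) before Chaudhari (444) before Eriksen (412) before Takahashi (384) before Harlow (57).
Order: Haddad, Mendoza, Ferreira, Brennan, Chaudhari, Eriksen, Takahashi, Harlow. So position 7.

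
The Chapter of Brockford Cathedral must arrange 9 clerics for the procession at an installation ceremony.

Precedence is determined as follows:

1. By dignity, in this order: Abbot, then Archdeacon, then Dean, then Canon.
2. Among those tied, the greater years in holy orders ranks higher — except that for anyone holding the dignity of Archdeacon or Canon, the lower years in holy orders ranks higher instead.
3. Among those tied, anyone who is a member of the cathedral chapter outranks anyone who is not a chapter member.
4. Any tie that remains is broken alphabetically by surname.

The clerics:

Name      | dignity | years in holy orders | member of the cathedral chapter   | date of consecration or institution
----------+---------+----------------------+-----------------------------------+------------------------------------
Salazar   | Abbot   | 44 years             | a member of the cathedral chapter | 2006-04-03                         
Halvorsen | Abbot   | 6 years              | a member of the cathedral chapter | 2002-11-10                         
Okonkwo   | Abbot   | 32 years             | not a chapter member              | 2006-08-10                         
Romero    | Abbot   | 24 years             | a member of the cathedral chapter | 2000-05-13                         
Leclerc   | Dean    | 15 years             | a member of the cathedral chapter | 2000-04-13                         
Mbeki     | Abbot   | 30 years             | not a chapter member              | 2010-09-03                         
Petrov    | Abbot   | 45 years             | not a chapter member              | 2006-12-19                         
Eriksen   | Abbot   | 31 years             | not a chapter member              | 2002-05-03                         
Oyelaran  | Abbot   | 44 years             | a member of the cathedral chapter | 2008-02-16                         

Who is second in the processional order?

Oyelaran

By dignity: Petrov, Oyelaran, Salazar, Okonkwo, Eriksen, Mbeki, Romero and Halvorsen (Abbot); then Leclerc (Dean).
Among Petrov, Oyelaran, Salazar, Okonkwo, Eriksen, Mbeki, Romero and Halvorsen, by years in holy orders (higher first): Petrov (45 years) before Oyelaran and Salazar (44 years) before Okonkwo (32 years) before Eriksen (31 years) before Mbeki (30 years) before Romero (24 years) before Halvorsen (6 years).
Oyelaran and Salazar are each a member of the cathedral chapter, so the next rule applies.
Among Oyelaran and Salazar, alphabetically by surname: Oyelaran before Salazar.
Order: Petrov, Oyelaran, Salazar, Okonkwo, Eriksen, Mbeki, Romero, Halvorsen, Leclerc.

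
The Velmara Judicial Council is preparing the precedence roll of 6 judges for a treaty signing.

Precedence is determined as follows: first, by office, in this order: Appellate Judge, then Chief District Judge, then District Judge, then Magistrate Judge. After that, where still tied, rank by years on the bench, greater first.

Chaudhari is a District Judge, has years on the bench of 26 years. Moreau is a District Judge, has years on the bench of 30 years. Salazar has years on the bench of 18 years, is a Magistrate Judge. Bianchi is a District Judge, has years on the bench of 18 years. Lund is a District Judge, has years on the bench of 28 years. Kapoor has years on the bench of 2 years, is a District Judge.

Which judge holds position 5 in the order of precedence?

By office: Moreau, Lund, Chaudhari, Bianchi and Kapoor (District Judge); then Salazar (Magistrate Judge).
Among Moreau, Lund, Chaudhari, Bianchi and Kapoor, by years on the bench (higher first): Moreau (30 years) before Lund (28 years) before Chaudhari (26 years) before Bianchi (18 years) before Kapoor (2 years).
Order: Moreau, Lund, Chaudhari, Bianchi, Kapoor, Salazar.

Kapoor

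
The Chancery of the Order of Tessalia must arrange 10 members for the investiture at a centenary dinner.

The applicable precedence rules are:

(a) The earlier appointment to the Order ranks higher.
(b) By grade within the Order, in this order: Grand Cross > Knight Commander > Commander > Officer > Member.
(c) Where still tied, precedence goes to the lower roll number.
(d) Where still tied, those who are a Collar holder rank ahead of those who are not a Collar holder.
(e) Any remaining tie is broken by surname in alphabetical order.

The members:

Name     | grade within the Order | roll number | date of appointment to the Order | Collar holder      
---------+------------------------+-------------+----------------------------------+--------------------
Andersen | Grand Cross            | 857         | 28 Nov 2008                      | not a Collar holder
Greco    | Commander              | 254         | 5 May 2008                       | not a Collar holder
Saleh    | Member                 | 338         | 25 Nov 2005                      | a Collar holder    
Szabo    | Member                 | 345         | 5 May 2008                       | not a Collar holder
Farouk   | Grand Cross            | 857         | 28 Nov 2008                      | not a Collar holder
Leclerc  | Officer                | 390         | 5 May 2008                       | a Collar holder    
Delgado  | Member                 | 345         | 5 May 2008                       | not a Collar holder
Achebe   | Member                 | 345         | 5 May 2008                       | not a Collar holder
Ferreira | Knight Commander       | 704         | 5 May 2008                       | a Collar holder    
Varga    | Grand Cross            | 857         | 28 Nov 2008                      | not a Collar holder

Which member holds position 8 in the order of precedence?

Andersen

By date of appointment to the Order (earlier first): Saleh (25 Nov 2005); then Ferreira, Greco, Leclerc, Achebe, Delgado and Szabo (each 5 May 2008); then Andersen, Farouk and Varga (each 28 Nov 2008).
Among Ferreira, Greco, Leclerc, Achebe, Delgado and Szabo, by grade within the Order: Ferreira (Knight Commander) before Greco (Commander) before Leclerc (Officer) before Achebe, Delgado and Szabo (Member).
Achebe, Delgado and Szabo all have roll number 345, so the next rule applies.
Achebe, Delgado and Szabo are each not a Collar holder, so the next rule applies.
Among Achebe, Delgado and Szabo, alphabetically by surname: Achebe before Delgado before Szabo.
Andersen, Farouk and Varga are each Grand Cross, so the next rule applies.
Andersen, Farouk and Varga all have roll number 857, so the next rule applies.
Andersen, Farouk and Varga are each not a Collar holder, so the next rule applies.
Among Andersen, Farouk and Varga, alphabetically by surname: Andersen before Farouk before Varga.
Order: Saleh, Ferreira, Greco, Leclerc, Achebe, Delgado, Szabo, Andersen, Farouk, Varga.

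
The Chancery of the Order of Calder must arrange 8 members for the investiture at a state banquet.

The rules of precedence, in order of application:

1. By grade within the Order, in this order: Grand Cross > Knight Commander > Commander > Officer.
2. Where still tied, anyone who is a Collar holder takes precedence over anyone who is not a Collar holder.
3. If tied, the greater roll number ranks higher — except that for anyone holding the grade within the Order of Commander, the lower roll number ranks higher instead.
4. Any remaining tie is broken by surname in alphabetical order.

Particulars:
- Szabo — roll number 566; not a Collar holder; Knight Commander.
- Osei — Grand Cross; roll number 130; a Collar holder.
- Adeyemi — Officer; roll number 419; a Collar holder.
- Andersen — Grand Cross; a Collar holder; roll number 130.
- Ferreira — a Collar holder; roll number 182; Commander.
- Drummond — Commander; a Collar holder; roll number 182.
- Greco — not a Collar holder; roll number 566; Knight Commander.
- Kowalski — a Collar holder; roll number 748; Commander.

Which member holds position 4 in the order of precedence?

Szabo

By grade within the Order: Andersen and Osei (Grand Cross); then Greco and Szabo (Knight Commander); then Drummond, Ferreira and Kowalski (Commander); then Adeyemi (Officer).
Andersen and Osei are each a Collar holder, so the next rule applies.
Andersen and Osei both have roll number 130, so the next rule applies.
Among Andersen and Osei, alphabetically by surname: Andersen before Osei.
Greco and Szabo are each not a Collar holder, so the next rule applies.
Greco and Szabo both have roll number 566, so the next rule applies.
Among Greco and Szabo, alphabetically by surname: Greco before Szabo.
Drummond, Ferreira and Kowalski are each a Collar holder, so the next rule applies.
Among Drummond, Ferreira and Kowalski, by roll number (lower first) (reversed rule for this group): Drummond and Ferreira (182) before Kowalski (748).
Among Drummond and Ferreira, alphabetically by surname: Drummond before Ferreira.
Order: Andersen, Osei, Greco, Szabo, Drummond, Ferreira, Kowalski, Adeyemi.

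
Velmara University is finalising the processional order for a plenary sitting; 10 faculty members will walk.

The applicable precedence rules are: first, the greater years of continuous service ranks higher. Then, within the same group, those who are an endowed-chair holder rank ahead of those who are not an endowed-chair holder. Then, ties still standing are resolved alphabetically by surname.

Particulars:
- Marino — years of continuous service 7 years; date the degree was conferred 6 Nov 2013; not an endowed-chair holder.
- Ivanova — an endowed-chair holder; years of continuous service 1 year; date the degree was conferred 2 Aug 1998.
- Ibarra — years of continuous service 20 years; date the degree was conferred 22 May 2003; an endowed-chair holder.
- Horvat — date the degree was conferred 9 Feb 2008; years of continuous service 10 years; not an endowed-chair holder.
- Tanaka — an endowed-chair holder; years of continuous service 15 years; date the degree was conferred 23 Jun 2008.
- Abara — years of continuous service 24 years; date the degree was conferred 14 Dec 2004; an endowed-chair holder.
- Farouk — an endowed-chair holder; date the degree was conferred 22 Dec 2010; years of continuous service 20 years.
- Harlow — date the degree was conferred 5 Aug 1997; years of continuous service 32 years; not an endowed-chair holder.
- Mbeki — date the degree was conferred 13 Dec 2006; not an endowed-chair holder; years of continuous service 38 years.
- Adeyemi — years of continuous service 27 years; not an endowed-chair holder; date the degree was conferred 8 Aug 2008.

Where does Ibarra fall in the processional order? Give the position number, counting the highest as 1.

By years of continuous service (higher first): Mbeki (38 years); then Harlow (32 years); then Adeyemi (27 years); then Abara (24 years); then Farouk and Ibarra (both 20 years); then Tanaka (15 years); then Horvat (10 years); then Marino (7 years); then Ivanova (1 year).
Farouk and Ibarra are each an endowed-chair holder, so the next rule applies.
Among Farouk and Ibarra, alphabetically by surname: Farouk before Ibarra.
Order: Mbeki, Harlow, Adeyemi, Abara, Farouk, Ibarra, Tanaka, Horvat, Marino, Ivanova. So position 6.

6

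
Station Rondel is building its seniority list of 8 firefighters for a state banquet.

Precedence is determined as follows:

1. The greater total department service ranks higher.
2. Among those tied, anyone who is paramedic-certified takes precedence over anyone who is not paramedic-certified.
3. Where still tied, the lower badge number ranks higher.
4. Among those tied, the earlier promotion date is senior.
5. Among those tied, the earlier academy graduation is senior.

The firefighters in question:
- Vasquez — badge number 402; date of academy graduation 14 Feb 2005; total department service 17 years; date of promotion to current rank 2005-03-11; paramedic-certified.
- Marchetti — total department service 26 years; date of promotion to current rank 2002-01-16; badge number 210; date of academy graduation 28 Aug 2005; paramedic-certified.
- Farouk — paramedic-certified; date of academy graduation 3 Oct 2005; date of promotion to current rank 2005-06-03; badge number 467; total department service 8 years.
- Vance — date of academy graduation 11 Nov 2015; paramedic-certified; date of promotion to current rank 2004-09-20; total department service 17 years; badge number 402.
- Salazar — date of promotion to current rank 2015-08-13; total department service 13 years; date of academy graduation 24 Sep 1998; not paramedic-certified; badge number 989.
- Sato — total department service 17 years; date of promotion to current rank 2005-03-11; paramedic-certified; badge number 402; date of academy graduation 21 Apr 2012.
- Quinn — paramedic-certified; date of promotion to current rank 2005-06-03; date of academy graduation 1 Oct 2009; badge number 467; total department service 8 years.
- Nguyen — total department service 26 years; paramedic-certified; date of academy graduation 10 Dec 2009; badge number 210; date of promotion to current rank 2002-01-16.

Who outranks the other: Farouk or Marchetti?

By total department service (higher first): Marchetti and Nguyen (both 26 years); then Vance, Vasquez and Sato (each 17 years); then Salazar (13 years); then Farouk and Quinn (both 8 years).
Marchetti and Nguyen are each paramedic-certified, so the next rule applies.
Marchetti and Nguyen both have badge number 210, so the next rule applies.
Marchetti and Nguyen both have date of promotion to current rank 2002-01-16, so the next rule applies.
Among Marchetti and Nguyen, by date of academy graduation (earlier first): Marchetti (28 Aug 2005) before Nguyen (10 Dec 2009).
Vance, Vasquez and Sato are each paramedic-certified, so the next rule applies.
Vance, Vasquez and Sato all have badge number 402, so the next rule applies.
Among Vance, Vasquez and Sato, by date of promotion to current rank (earlier first): Vance (2004-09-20) before Vasquez and Sato (2005-03-11).
Among Vasquez and Sato, by date of academy graduation (earlier first): Vasquez (14 Feb 2005) before Sato (21 Apr 2012).
Farouk and Quinn are each paramedic-certified, so the next rule applies.
Farouk and Quinn both have badge number 467, so the next rule applies.
Farouk and Quinn both have date of promotion to current rank 2005-06-03, so the next rule applies.
Among Farouk and Quinn, by date of academy graduation (earlier first): Farouk (3 Oct 2005) before Quinn (1 Oct 2009).
So Marchetti takes precedence.

Marchetti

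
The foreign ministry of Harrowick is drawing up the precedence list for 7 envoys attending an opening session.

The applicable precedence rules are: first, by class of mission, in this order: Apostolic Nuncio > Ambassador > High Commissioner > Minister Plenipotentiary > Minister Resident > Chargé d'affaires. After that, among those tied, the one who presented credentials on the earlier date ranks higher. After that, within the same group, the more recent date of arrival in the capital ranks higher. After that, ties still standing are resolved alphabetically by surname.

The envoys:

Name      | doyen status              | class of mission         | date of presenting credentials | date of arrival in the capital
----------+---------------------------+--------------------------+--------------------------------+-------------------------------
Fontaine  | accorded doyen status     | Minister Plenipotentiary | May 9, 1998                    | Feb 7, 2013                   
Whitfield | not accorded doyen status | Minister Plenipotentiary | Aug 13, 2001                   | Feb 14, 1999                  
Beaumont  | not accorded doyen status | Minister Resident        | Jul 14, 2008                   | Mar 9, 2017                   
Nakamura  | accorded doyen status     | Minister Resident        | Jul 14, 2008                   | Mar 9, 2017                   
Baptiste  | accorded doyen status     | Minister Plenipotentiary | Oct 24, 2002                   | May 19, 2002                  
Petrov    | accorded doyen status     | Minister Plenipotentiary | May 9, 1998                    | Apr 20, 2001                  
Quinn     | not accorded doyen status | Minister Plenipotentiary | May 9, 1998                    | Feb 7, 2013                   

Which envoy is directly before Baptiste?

Whitfield

By class of mission: Fontaine, Quinn, Petrov, Whitfield and Baptiste (Minister Plenipotentiary); then Beaumont and Nakamura (Minister Resident).
Among Fontaine, Quinn, Petrov, Whitfield and Baptiste, by date of presenting credentials (earlier first): Fontaine, Quinn and Petrov (May 9, 1998) before Whitfield (Aug 13, 2001) before Baptiste (Oct 24, 2002).
Among Fontaine, Quinn and Petrov, by date of arrival in the capital (later first): Fontaine and Quinn (Feb 7, 2013) before Petrov (Apr 20, 2001).
Among Fontaine and Quinn, alphabetically by surname: Fontaine before Quinn.
Beaumont and Nakamura both have date of presenting credentials Jul 14, 2008, so the next rule applies.
Beaumont and Nakamura both have date of arrival in the capital Mar 9, 2017, so the next rule applies.
Among Beaumont and Nakamura, alphabetically by surname: Beaumont before Nakamura.
Order: Fontaine, Quinn, Petrov, Whitfield, Baptiste, Beaumont, Nakamura.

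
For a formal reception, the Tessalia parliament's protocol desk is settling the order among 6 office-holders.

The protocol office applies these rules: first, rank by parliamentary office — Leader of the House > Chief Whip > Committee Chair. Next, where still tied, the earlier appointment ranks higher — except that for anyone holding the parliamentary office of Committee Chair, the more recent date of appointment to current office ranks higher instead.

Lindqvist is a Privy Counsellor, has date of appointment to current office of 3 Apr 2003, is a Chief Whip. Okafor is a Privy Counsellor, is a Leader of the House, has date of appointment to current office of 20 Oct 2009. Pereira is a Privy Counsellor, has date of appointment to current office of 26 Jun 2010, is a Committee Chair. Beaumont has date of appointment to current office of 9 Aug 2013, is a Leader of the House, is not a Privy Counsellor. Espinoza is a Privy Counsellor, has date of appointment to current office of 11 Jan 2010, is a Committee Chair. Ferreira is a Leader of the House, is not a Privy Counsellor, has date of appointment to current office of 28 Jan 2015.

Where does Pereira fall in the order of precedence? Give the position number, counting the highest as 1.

5

By parliamentary office: Okafor, Beaumont and Ferreira (Leader of the House); then Lindqvist (Chief Whip); then Pereira and Espinoza (Committee Chair).
Among Okafor, Beaumont and Ferreira, by date of appointment to current office (earlier first): Okafor (20 Oct 2009) before Beaumont (9 Aug 2013) before Ferreira (28 Jan 2015).
Among Pereira and Espinoza, by date of appointment to current office (later first) (reversed rule for this group): Pereira (26 Jun 2010) before Espinoza (11 Jan 2010).
Order: Okafor, Beaumont, Ferreira, Lindqvist, Pereira, Espinoza. So position 5.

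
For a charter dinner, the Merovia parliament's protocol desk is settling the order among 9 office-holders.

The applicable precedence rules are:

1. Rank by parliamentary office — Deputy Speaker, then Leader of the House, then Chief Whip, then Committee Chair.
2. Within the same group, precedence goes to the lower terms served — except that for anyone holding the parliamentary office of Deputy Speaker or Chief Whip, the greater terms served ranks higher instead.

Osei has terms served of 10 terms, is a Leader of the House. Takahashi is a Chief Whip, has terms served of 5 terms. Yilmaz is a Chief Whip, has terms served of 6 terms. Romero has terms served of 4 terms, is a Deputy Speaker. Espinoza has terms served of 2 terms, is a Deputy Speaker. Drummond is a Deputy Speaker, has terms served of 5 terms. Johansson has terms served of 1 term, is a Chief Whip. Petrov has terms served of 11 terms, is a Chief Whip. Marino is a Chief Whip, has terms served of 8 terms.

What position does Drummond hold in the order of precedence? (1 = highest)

1

By parliamentary office: Drummond, Romero and Espinoza (Deputy Speaker); then Osei (Leader of the House); then Petrov, Marino, Yilmaz, Takahashi and Johansson (Chief Whip).
Among Drummond, Romero and Espinoza, by terms served (higher first) (reversed rule for this group): Drummond (5 terms) before Romero (4 terms) before Espinoza (2 terms).
Among Petrov, Marino, Yilmaz, Takahashi and Johansson, by terms served (higher first) (reversed rule for this group): Petrov (11 terms) before Marino (8 terms) before Yilmaz (6 terms) before Takahashi (5 terms) before Johansson (1 term).
Order: Drummond, Romero, Espinoza, Osei, Petrov, Marino, Yilmaz, Takahashi, Johansson. So position 1.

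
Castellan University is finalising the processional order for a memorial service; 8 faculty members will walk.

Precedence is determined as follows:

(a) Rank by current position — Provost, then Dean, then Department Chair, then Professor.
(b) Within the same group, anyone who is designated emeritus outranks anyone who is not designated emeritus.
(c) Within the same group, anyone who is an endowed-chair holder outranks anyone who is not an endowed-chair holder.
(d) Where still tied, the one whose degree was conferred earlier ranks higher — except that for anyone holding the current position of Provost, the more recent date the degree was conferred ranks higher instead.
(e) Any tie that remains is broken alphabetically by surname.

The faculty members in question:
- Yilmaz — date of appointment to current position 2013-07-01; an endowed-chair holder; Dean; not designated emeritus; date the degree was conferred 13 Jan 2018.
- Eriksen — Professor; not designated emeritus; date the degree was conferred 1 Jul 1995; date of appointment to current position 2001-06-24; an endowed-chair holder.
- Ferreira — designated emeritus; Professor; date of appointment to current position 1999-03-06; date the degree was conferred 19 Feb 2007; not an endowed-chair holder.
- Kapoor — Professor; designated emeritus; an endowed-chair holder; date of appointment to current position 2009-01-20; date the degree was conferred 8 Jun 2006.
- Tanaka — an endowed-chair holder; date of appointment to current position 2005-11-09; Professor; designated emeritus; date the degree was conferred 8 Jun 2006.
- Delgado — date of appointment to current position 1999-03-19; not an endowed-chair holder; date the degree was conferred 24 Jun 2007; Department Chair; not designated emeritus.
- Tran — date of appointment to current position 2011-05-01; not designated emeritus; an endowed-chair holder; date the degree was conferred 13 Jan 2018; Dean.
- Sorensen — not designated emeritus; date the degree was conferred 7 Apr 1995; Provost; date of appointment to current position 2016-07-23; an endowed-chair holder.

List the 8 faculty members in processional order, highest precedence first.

By current position: Sorensen (Provost); then Tran and Yilmaz (Dean); then Delgado (Department Chair); then Kapoor, Tanaka, Ferreira and Eriksen (Professor).
Tran and Yilmaz are each not designated emeritus, so the next rule applies.
Tran and Yilmaz are each an endowed-chair holder, so the next rule applies.
Tran and Yilmaz both have date the degree was conferred 13 Jan 2018, so the next rule applies.
Among Tran and Yilmaz, alphabetically by surname: Tran before Yilmaz.
Among Kapoor, Tanaka, Ferreira and Eriksen, designated emeritus before not designated emeritus: Kapoor, Tanaka and Ferreira (designated emeritus) before Eriksen (not designated emeritus).
Among Kapoor, Tanaka and Ferreira, an endowed-chair holder before not an endowed-chair holder: Kapoor and Tanaka (an endowed-chair holder) before Ferreira (not an endowed-chair holder).
Kapoor and Tanaka both have date the degree was conferred 8 Jun 2006, so the next rule applies.
Among Kapoor and Tanaka, alphabetically by surname: Kapoor before Tanaka.
Full order: Sorensen, Tran, Yilmaz, Delgado, Kapoor, Tanaka, Ferreira, Eriksen.

Sorensen, Tran, Yilmaz, Delgado, Kapoor, Tanaka, Ferreira, Eriksen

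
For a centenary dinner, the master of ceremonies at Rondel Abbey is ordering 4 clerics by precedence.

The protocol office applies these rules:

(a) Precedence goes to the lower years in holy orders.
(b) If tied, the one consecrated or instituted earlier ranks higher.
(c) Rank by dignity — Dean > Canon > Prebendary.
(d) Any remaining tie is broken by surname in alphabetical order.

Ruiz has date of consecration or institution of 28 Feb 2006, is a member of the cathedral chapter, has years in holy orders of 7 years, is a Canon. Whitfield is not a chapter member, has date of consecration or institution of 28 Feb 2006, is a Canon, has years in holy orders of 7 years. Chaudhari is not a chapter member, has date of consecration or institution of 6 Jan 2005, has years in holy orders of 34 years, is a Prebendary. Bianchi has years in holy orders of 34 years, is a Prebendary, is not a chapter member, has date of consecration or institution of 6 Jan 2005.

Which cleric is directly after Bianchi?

By years in holy orders (lower first): Ruiz and Whitfield (both 7 years); then Bianchi and Chaudhari (both 34 years).
Ruiz and Whitfield both have date of consecration or institution 28 Feb 2006, so the next rule applies.
Ruiz and Whitfield are each Canon, so the next rule applies.
Among Ruiz and Whitfield, alphabetically by surname: Ruiz before Whitfield.
Bianchi and Chaudhari both have date of consecration or institution 6 Jan 2005, so the next rule applies.
Bianchi and Chaudhari are each Prebendary, so the next rule applies.
Among Bianchi and Chaudhari, alphabetically by surname: Bianchi before Chaudhari.
Order: Ruiz, Whitfield, Bianchi, Chaudhari.

Chaudhari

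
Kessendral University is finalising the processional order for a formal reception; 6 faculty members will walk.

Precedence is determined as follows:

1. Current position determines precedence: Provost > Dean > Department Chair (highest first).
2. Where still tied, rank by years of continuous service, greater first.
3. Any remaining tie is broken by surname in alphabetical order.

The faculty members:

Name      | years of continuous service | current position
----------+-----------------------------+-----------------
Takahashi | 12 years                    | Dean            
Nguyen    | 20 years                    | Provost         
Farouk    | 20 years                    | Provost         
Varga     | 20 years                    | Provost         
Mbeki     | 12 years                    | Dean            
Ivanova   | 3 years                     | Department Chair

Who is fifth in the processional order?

Takahashi

By current position: Farouk, Nguyen and Varga (Provost); then Mbeki and Takahashi (Dean); then Ivanova (Department Chair).
Farouk, Nguyen and Varga all have years of continuous service 20 years, so the next rule applies.
Among Farouk, Nguyen and Varga, alphabetically by surname: Farouk before Nguyen before Varga.
Mbeki and Takahashi both have years of continuous service 12 years, so the next rule applies.
Among Mbeki and Takahashi, alphabetically by surname: Mbeki before Takahashi.
Order: Farouk, Nguyen, Varga, Mbeki, Takahashi, Ivanova.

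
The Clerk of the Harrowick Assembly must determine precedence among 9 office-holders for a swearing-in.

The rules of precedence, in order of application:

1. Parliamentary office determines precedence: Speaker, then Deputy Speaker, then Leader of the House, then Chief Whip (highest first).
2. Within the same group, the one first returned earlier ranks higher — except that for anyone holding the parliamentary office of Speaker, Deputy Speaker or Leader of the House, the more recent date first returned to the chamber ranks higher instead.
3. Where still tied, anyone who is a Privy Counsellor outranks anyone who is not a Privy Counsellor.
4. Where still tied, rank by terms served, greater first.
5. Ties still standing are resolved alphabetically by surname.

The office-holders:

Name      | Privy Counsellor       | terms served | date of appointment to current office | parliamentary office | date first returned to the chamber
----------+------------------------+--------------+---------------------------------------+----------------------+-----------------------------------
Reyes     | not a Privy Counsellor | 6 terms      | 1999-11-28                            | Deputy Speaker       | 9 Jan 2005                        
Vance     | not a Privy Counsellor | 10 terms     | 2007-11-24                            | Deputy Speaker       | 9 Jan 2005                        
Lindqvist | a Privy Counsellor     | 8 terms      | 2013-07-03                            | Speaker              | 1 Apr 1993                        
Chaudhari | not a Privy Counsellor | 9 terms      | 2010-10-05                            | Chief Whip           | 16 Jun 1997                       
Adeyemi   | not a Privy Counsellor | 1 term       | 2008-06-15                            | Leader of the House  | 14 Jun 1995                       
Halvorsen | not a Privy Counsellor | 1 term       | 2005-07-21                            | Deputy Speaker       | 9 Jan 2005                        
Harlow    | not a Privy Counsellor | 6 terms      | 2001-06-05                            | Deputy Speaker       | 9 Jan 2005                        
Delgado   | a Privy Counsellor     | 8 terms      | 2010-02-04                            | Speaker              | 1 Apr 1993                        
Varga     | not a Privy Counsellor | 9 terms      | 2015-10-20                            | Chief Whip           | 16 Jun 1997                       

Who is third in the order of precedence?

Vance

By parliamentary office: Delgado and Lindqvist (Speaker); then Vance, Harlow, Reyes and Halvorsen (Deputy Speaker); then Adeyemi (Leader of the House); then Chaudhari and Varga (Chief Whip).
Delgado and Lindqvist both have date first returned to the chamber 1 Apr 1993, so the next rule applies.
Delgado and Lindqvist are each a Privy Counsellor, so the next rule applies.
Delgado and Lindqvist both have terms served 8 terms, so the next rule applies.
Among Delgado and Lindqvist, alphabetically by surname: Delgado before Lindqvist.
Vance, Harlow, Reyes and Halvorsen all have date first returned to the chamber 9 Jan 2005, so the next rule applies.
Vance, Harlow, Reyes and Halvorsen are each not a Privy Counsellor, so the next rule applies.
Among Vance, Harlow, Reyes and Halvorsen, by terms served (higher first): Vance (10 terms) before Harlow and Reyes (6 terms) before Halvorsen (1 term).
Among Harlow and Reyes, alphabetically by surname: Harlow before Reyes.
Chaudhari and Varga both have date first returned to the chamber 16 Jun 1997, so the next rule applies.
Chaudhari and Varga are each not a Privy Counsellor, so the next rule applies.
Chaudhari and Varga both have terms served 9 terms, so the next rule applies.
Among Chaudhari and Varga, alphabetically by surname: Chaudhari before Varga.
Order: Delgado, Lindqvist, Vance, Harlow, Reyes, Halvorsen, Adeyemi, Chaudhari, Varga.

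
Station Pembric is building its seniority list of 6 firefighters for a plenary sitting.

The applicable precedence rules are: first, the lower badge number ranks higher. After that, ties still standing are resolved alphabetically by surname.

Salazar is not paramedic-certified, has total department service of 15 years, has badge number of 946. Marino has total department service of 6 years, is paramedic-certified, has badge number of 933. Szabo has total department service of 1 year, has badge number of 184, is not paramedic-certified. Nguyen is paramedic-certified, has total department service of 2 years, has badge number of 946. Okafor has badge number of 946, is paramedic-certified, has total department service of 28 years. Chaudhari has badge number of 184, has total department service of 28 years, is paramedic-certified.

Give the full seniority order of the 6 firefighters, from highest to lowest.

By badge number (lower first): Chaudhari and Szabo (both 184); then Marino (933); then Nguyen, Okafor and Salazar (each 946).
Among Chaudhari and Szabo, alphabetically by surname: Chaudhari before Szabo.
Among Nguyen, Okafor and Salazar, alphabetically by surname: Nguyen before Okafor before Salazar.
Full order: Chaudhari, Szabo, Marino, Nguyen, Okafor, Salazar.

Chaudhari, Szabo, Marino, Nguyen, Okafor, Salazar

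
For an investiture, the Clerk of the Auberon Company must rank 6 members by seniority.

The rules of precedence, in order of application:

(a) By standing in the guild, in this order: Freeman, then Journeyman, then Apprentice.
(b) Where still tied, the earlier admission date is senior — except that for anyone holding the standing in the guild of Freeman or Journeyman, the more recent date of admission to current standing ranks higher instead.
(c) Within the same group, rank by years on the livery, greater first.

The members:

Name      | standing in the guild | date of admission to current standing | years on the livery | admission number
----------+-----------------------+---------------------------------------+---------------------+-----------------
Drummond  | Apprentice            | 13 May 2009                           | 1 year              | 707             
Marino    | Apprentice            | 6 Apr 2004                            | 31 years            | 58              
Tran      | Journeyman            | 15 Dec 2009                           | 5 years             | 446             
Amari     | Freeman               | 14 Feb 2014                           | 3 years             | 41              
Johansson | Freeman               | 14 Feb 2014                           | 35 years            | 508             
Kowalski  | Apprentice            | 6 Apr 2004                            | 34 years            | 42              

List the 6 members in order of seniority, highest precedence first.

Johansson, Amari, Tran, Kowalski, Marino, Drummond

By standing in the guild: Johansson and Amari (Freeman); then Tran (Journeyman); then Kowalski, Marino and Drummond (Apprentice).
Johansson and Amari both have date of admission to current standing 14 Feb 2014, so the next rule applies.
Among Johansson and Amari, by years on the livery (higher first): Johansson (35 years) before Amari (3 years).
Among Kowalski, Marino and Drummond, by date of admission to current standing (earlier first): Kowalski and Marino (6 Apr 2004) before Drummond (13 May 2009).
Among Kowalski and Marino, by years on the livery (higher first): Kowalski (34 years) before Marino (31 years).
Full order: Johansson, Amari, Tran, Kowalski, Marino, Drummond.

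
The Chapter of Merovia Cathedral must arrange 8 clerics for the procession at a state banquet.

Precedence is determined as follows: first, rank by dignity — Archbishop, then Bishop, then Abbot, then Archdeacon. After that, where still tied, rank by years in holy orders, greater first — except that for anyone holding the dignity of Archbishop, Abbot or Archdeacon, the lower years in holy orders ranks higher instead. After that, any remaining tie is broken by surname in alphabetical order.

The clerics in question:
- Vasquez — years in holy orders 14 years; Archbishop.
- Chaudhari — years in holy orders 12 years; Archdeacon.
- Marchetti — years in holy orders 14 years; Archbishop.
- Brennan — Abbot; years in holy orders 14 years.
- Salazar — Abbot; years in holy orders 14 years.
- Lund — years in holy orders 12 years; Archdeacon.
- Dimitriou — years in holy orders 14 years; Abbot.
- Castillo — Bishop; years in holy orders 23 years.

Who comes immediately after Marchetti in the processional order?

Vasquez

By dignity: Marchetti and Vasquez (Archbishop); then Castillo (Bishop); then Brennan, Dimitriou and Salazar (Abbot); then Chaudhari and Lund (Archdeacon).
Marchetti and Vasquez both have years in holy orders 14 years, so the next rule applies.
Among Marchetti and Vasquez, alphabetically by surname: Marchetti before Vasquez.
Brennan, Dimitriou and Salazar all have years in holy orders 14 years, so the next rule applies.
Among Brennan, Dimitriou and Salazar, alphabetically by surname: Brennan before Dimitriou before Salazar.
Chaudhari and Lund both have years in holy orders 12 years, so the next rule applies.
Among Chaudhari and Lund, alphabetically by surname: Chaudhari before Lund.
Order: Marchetti, Vasquez, Castillo, Brennan, Dimitriou, Salazar, Chaudhari, Lund.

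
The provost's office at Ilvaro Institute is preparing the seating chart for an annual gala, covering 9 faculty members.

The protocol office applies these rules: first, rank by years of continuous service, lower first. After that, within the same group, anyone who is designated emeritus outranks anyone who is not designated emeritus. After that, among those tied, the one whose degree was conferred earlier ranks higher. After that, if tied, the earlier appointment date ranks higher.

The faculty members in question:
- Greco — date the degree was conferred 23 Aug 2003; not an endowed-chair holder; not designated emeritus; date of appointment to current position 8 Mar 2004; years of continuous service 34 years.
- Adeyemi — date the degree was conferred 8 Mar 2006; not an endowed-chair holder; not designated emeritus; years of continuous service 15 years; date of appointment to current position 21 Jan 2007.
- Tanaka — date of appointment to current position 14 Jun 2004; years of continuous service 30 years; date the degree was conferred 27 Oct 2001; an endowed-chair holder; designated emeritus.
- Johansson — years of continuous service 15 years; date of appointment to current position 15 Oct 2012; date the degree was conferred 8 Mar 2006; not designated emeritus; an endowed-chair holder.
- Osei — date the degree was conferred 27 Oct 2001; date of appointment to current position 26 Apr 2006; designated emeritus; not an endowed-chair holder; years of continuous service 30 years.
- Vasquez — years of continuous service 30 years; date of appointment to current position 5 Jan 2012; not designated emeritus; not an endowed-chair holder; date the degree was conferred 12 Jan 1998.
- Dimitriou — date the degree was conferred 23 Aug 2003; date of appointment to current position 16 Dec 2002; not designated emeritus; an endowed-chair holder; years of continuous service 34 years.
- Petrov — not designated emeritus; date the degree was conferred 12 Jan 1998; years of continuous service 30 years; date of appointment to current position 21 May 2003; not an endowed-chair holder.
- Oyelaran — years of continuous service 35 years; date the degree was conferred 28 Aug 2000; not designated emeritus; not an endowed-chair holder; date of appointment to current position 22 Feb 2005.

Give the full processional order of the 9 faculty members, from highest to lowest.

By years of continuous service (lower first): Adeyemi and Johansson (both 15 years); then Tanaka, Osei, Petrov and Vasquez (each 30 years); then Dimitriou and Greco (both 34 years); then Oyelaran (35 years).
Adeyemi and Johansson are each not designated emeritus, so the next rule applies.
Adeyemi and Johansson both have date the degree was conferred 8 Mar 2006, so the next rule applies.
Among Adeyemi and Johansson, by date of appointment to current position (earlier first): Adeyemi (21 Jan 2007) before Johansson (15 Oct 2012).
Among Tanaka, Osei, Petrov and Vasquez, designated emeritus before not designated emeritus: Tanaka and Osei (designated emeritus) before Petrov and Vasquez (not designated emeritus).
Tanaka and Osei both have date the degree was conferred 27 Oct 2001, so the next rule applies.
Among Tanaka and Osei, by date of appointment to current position (earlier first): Tanaka (14 Jun 2004) before Osei (26 Apr 2006).
Petrov and Vasquez both have date the degree was conferred 12 Jan 1998, so the next rule applies.
Among Petrov and Vasquez, by date of appointment to current position (earlier first): Petrov (21 May 2003) before Vasquez (5 Jan 2012).
Dimitriou and Greco are each not designated emeritus, so the next rule applies.
Dimitriou and Greco both have date the degree was conferred 23 Aug 2003, so the next rule applies.
Among Dimitriou and Greco, by date of appointment to current position (earlier first): Dimitriou (16 Dec 2002) before Greco (8 Mar 2004).
Full order: Adeyemi, Johansson, Tanaka, Osei, Petrov, Vasquez, Dimitriou, Greco, Oyelaran.

Adeyemi, Johansson, Tanaka, Osei, Petrov, Vasquez, Dimitriou, Greco, Oyelaran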